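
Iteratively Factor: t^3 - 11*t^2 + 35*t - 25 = (t - 5)*(t^2 - 6*t + 5) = (t - 5)^2*(t - 1)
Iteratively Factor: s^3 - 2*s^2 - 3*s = (s - 3)*(s^2 + s) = s*(s - 3)*(s + 1)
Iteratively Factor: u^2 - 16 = (u + 4)*(u - 4)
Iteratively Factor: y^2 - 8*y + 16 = (y - 4)*(y - 4)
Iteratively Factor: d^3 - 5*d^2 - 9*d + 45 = (d - 3)*(d^2 - 2*d - 15) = (d - 3)*(d + 3)*(d - 5)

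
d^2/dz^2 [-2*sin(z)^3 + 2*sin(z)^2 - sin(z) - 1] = 18*sin(z)^3 - 8*sin(z)^2 - 11*sin(z) + 4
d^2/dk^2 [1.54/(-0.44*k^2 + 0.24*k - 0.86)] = (0.596288*k^2 - 0.325248*k - 1.54*(0.88*k - 0.24)*(1.76*k - 0.48) + 1.165472)/(0.44*k^2 - 0.24*k + 0.86)^3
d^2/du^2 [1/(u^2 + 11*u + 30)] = 2*(-u^2 - 11*u + (2*u + 11)^2 - 30)/(u^2 + 11*u + 30)^3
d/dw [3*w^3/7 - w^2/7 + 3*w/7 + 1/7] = 9*w^2/7 - 2*w/7 + 3/7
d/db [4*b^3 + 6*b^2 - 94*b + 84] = 12*b^2 + 12*b - 94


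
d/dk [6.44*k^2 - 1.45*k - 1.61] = 12.88*k - 1.45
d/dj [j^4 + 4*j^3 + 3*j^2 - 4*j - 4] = 4*j^3 + 12*j^2 + 6*j - 4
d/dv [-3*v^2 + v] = 1 - 6*v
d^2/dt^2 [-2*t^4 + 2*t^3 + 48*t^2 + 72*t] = -24*t^2 + 12*t + 96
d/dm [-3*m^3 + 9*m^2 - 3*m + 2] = -9*m^2 + 18*m - 3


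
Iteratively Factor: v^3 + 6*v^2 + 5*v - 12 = (v + 4)*(v^2 + 2*v - 3) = (v + 3)*(v + 4)*(v - 1)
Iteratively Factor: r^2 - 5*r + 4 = (r - 4)*(r - 1)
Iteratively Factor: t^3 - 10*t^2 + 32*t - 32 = (t - 4)*(t^2 - 6*t + 8) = (t - 4)*(t - 2)*(t - 4)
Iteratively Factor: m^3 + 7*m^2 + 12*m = (m)*(m^2 + 7*m + 12) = m*(m + 3)*(m + 4)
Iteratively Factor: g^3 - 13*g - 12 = (g + 1)*(g^2 - g - 12) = (g - 4)*(g + 1)*(g + 3)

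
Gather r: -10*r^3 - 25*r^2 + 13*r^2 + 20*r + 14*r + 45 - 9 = -10*r^3 - 12*r^2 + 34*r + 36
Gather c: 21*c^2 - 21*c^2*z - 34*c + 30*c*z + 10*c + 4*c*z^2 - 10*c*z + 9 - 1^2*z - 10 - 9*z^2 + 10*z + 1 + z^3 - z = c^2*(21 - 21*z) + c*(4*z^2 + 20*z - 24) + z^3 - 9*z^2 + 8*z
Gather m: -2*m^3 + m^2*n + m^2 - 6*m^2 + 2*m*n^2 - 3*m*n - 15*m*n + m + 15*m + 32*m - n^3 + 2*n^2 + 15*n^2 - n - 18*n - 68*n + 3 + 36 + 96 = -2*m^3 + m^2*(n - 5) + m*(2*n^2 - 18*n + 48) - n^3 + 17*n^2 - 87*n + 135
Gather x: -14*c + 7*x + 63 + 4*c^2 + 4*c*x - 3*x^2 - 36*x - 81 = 4*c^2 - 14*c - 3*x^2 + x*(4*c - 29) - 18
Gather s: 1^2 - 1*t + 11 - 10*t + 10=22 - 11*t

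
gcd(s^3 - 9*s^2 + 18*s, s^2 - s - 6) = s - 3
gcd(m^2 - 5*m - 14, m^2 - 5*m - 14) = m^2 - 5*m - 14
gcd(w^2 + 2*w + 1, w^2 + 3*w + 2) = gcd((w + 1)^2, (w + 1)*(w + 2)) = w + 1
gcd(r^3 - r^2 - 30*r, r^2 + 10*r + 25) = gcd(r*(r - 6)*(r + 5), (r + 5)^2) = r + 5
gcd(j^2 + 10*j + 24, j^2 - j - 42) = j + 6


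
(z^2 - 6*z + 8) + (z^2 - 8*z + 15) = 2*z^2 - 14*z + 23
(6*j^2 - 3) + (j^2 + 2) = 7*j^2 - 1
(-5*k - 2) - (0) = -5*k - 2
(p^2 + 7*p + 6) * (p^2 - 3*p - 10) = p^4 + 4*p^3 - 25*p^2 - 88*p - 60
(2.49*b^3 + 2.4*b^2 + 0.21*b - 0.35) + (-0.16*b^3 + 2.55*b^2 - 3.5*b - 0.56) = 2.33*b^3 + 4.95*b^2 - 3.29*b - 0.91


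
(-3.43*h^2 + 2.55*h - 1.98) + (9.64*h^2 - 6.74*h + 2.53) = 6.21*h^2 - 4.19*h + 0.55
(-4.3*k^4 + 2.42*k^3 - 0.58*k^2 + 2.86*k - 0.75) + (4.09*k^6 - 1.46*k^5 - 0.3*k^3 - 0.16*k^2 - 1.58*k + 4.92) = 4.09*k^6 - 1.46*k^5 - 4.3*k^4 + 2.12*k^3 - 0.74*k^2 + 1.28*k + 4.17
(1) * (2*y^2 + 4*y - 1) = 2*y^2 + 4*y - 1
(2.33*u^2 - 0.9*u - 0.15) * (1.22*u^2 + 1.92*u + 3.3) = 2.8426*u^4 + 3.3756*u^3 + 5.778*u^2 - 3.258*u - 0.495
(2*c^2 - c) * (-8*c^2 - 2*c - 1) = -16*c^4 + 4*c^3 + c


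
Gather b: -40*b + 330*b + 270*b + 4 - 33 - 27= 560*b - 56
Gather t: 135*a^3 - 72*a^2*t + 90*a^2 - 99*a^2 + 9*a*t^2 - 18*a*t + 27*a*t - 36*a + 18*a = 135*a^3 - 9*a^2 + 9*a*t^2 - 18*a + t*(-72*a^2 + 9*a)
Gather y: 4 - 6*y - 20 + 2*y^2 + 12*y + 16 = 2*y^2 + 6*y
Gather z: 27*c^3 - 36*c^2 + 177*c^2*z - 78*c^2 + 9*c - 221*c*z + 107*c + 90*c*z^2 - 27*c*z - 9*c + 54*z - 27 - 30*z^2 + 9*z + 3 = 27*c^3 - 114*c^2 + 107*c + z^2*(90*c - 30) + z*(177*c^2 - 248*c + 63) - 24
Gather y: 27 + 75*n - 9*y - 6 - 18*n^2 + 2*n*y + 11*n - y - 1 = -18*n^2 + 86*n + y*(2*n - 10) + 20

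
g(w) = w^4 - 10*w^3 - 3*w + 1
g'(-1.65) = -102.64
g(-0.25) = 1.91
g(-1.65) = 58.28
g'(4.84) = -252.25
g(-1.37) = 34.35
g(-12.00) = 38053.00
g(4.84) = -598.56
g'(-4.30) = -875.73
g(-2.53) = 211.50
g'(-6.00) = -1947.00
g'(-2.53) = -259.80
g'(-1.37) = -69.59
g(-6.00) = 3475.00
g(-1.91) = 89.72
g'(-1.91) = -140.31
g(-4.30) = 1150.85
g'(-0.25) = -4.94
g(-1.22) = 25.03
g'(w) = 4*w^3 - 30*w^2 - 3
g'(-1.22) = -54.92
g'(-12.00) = -11235.00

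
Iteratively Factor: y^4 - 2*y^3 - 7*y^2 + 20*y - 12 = (y + 3)*(y^3 - 5*y^2 + 8*y - 4) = (y - 2)*(y + 3)*(y^2 - 3*y + 2) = (y - 2)^2*(y + 3)*(y - 1)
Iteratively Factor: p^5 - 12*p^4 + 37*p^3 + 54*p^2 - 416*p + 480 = (p - 4)*(p^4 - 8*p^3 + 5*p^2 + 74*p - 120) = (p - 4)*(p - 2)*(p^3 - 6*p^2 - 7*p + 60) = (p - 5)*(p - 4)*(p - 2)*(p^2 - p - 12) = (p - 5)*(p - 4)*(p - 2)*(p + 3)*(p - 4)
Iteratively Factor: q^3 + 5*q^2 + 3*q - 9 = (q + 3)*(q^2 + 2*q - 3) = (q + 3)^2*(q - 1)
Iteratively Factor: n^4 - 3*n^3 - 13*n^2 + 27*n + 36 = (n - 4)*(n^3 + n^2 - 9*n - 9) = (n - 4)*(n + 3)*(n^2 - 2*n - 3) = (n - 4)*(n + 1)*(n + 3)*(n - 3)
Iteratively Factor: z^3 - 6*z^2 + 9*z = (z - 3)*(z^2 - 3*z) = (z - 3)^2*(z)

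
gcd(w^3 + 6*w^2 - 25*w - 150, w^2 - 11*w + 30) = w - 5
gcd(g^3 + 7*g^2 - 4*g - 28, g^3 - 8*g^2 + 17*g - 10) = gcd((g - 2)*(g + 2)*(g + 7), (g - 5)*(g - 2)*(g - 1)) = g - 2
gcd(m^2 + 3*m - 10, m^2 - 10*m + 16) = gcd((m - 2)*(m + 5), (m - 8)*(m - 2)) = m - 2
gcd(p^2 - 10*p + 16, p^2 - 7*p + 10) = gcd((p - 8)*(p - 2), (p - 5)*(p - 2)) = p - 2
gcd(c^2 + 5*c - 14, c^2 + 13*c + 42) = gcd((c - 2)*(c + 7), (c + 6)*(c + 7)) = c + 7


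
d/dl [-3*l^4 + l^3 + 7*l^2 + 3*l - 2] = -12*l^3 + 3*l^2 + 14*l + 3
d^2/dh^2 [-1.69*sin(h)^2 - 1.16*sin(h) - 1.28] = 1.16*sin(h) - 3.38*cos(2*h)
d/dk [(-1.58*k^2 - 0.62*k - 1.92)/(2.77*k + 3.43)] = (-4.3766*k^2 - 10.8388*k + 3.1918)/(7.6729*k^2 + 19.0022*k + 11.7649)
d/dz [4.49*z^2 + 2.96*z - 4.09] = 8.98*z + 2.96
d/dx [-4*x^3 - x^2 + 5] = 2*x*(-6*x - 1)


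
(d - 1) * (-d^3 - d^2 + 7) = -d^4 + d^2 + 7*d - 7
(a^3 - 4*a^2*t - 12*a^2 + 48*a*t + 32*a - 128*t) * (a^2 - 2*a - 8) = a^5 - 4*a^4*t - 14*a^4 + 56*a^3*t + 48*a^3 - 192*a^2*t + 32*a^2 - 128*a*t - 256*a + 1024*t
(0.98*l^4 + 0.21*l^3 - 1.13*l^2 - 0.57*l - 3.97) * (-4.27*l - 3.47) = -4.1846*l^5 - 4.2973*l^4 + 4.0964*l^3 + 6.355*l^2 + 18.9298*l + 13.7759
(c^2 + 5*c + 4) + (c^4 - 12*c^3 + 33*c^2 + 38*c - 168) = c^4 - 12*c^3 + 34*c^2 + 43*c - 164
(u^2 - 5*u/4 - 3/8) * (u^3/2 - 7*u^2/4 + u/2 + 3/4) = u^5/2 - 19*u^4/8 + 5*u^3/2 + 25*u^2/32 - 9*u/8 - 9/32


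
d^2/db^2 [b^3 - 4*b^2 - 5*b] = 6*b - 8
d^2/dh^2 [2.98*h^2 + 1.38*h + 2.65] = 5.96000000000000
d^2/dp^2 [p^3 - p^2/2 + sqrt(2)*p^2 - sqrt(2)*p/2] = 6*p - 1 + 2*sqrt(2)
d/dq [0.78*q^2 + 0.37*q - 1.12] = 1.56*q + 0.37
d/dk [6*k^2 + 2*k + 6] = 12*k + 2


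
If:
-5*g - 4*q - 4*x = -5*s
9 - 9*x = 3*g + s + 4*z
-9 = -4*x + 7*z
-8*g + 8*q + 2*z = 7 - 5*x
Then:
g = -803*z/192 - 505/192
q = -1061*z/192 - 607/192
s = -461*z/64 - 215/64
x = 7*z/4 + 9/4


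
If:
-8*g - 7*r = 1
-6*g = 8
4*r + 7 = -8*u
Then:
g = -4/3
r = 29/21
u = -263/168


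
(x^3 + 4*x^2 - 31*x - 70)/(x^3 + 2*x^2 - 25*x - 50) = (x + 7)/(x + 5)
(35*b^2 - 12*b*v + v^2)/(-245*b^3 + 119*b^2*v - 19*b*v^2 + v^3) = 1/(-7*b + v)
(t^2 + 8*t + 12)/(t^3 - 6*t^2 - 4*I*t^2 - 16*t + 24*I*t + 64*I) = (t + 6)/(t^2 - 4*t*(2 + I) + 32*I)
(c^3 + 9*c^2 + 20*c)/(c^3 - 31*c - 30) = c*(c + 4)/(c^2 - 5*c - 6)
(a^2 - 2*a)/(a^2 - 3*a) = (a - 2)/(a - 3)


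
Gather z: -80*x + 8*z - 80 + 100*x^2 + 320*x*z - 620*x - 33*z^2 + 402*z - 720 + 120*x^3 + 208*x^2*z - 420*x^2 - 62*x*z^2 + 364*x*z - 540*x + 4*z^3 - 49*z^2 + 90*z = 120*x^3 - 320*x^2 - 1240*x + 4*z^3 + z^2*(-62*x - 82) + z*(208*x^2 + 684*x + 500) - 800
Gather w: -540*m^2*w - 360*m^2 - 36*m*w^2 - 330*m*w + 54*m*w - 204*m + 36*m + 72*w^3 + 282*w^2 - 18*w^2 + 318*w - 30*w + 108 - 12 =-360*m^2 - 168*m + 72*w^3 + w^2*(264 - 36*m) + w*(-540*m^2 - 276*m + 288) + 96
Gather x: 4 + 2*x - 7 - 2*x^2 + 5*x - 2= -2*x^2 + 7*x - 5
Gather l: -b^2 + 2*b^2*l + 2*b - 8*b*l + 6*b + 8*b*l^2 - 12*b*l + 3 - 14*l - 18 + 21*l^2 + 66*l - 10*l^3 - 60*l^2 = -b^2 + 8*b - 10*l^3 + l^2*(8*b - 39) + l*(2*b^2 - 20*b + 52) - 15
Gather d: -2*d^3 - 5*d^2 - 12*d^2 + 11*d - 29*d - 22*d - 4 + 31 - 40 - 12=-2*d^3 - 17*d^2 - 40*d - 25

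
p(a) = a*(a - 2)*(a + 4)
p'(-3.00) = 7.00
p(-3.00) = 15.00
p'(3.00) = 31.00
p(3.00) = 21.00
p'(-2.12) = -3.00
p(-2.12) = 16.42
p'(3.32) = 38.35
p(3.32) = 32.08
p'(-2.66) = 2.59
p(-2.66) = 16.61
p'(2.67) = 24.07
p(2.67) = 11.93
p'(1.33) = 2.63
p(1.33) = -4.75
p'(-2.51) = 0.86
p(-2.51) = 16.87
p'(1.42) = 3.73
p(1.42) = -4.46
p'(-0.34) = -9.01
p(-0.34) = 2.91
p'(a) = a*(a - 2) + a*(a + 4) + (a - 2)*(a + 4)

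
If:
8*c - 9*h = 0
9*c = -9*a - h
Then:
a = -89*h/72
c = 9*h/8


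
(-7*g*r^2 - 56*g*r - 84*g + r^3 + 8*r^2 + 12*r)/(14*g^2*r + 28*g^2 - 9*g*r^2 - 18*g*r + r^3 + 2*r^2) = (r + 6)/(-2*g + r)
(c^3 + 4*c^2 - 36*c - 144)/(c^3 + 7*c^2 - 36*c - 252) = (c + 4)/(c + 7)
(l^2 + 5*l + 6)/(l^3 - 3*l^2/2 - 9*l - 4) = 2*(l + 3)/(2*l^2 - 7*l - 4)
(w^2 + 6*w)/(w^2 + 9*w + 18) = w/(w + 3)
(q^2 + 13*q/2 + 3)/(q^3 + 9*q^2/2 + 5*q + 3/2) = (q + 6)/(q^2 + 4*q + 3)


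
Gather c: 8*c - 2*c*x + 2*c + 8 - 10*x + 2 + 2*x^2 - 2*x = c*(10 - 2*x) + 2*x^2 - 12*x + 10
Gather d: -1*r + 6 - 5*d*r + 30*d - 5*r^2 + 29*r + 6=d*(30 - 5*r) - 5*r^2 + 28*r + 12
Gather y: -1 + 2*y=2*y - 1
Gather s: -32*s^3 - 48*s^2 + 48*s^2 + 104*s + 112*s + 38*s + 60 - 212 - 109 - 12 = -32*s^3 + 254*s - 273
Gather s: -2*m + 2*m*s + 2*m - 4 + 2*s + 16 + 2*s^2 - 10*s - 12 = 2*s^2 + s*(2*m - 8)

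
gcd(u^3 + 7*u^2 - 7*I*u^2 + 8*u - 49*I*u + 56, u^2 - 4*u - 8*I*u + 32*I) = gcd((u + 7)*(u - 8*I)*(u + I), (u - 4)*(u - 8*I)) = u - 8*I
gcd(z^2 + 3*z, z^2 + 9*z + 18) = z + 3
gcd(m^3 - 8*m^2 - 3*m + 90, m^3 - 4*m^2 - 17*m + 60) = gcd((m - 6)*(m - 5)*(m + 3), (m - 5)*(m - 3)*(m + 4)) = m - 5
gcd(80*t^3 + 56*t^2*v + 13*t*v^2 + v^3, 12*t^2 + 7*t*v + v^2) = 4*t + v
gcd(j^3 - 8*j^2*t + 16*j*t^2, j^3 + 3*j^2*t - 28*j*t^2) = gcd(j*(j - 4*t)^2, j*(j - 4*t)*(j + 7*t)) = -j^2 + 4*j*t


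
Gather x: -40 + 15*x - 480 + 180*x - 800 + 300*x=495*x - 1320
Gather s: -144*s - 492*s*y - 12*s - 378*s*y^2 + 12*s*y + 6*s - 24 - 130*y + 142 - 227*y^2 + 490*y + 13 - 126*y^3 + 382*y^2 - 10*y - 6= s*(-378*y^2 - 480*y - 150) - 126*y^3 + 155*y^2 + 350*y + 125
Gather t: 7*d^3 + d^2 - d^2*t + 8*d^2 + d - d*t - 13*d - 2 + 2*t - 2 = 7*d^3 + 9*d^2 - 12*d + t*(-d^2 - d + 2) - 4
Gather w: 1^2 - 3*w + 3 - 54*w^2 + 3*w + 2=6 - 54*w^2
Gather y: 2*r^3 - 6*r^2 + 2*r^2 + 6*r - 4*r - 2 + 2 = 2*r^3 - 4*r^2 + 2*r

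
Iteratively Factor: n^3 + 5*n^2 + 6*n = (n + 2)*(n^2 + 3*n) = n*(n + 2)*(n + 3)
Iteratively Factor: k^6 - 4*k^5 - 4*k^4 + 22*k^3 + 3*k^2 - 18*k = (k - 1)*(k^5 - 3*k^4 - 7*k^3 + 15*k^2 + 18*k) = (k - 3)*(k - 1)*(k^4 - 7*k^2 - 6*k) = k*(k - 3)*(k - 1)*(k^3 - 7*k - 6) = k*(k - 3)*(k - 1)*(k + 1)*(k^2 - k - 6) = k*(k - 3)*(k - 1)*(k + 1)*(k + 2)*(k - 3)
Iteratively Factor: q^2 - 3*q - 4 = (q + 1)*(q - 4)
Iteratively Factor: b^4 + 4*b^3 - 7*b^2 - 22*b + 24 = (b - 1)*(b^3 + 5*b^2 - 2*b - 24) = (b - 2)*(b - 1)*(b^2 + 7*b + 12) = (b - 2)*(b - 1)*(b + 3)*(b + 4)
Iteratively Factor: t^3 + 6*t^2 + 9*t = (t + 3)*(t^2 + 3*t) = t*(t + 3)*(t + 3)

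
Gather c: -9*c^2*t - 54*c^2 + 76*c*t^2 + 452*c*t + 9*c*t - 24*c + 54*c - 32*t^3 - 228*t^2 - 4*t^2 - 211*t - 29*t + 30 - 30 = c^2*(-9*t - 54) + c*(76*t^2 + 461*t + 30) - 32*t^3 - 232*t^2 - 240*t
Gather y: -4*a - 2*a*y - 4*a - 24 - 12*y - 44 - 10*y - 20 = -8*a + y*(-2*a - 22) - 88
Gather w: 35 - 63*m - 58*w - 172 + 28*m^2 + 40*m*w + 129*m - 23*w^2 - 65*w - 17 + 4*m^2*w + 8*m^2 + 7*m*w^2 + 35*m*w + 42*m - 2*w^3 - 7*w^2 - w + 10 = 36*m^2 + 108*m - 2*w^3 + w^2*(7*m - 30) + w*(4*m^2 + 75*m - 124) - 144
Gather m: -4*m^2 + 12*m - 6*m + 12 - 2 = -4*m^2 + 6*m + 10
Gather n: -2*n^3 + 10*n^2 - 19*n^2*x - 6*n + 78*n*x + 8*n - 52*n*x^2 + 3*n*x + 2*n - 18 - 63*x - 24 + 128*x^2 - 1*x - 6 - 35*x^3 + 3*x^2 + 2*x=-2*n^3 + n^2*(10 - 19*x) + n*(-52*x^2 + 81*x + 4) - 35*x^3 + 131*x^2 - 62*x - 48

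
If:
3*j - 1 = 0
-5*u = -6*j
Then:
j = 1/3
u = 2/5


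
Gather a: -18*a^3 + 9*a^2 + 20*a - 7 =-18*a^3 + 9*a^2 + 20*a - 7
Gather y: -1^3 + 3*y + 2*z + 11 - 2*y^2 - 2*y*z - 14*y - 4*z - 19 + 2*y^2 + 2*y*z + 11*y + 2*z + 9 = 0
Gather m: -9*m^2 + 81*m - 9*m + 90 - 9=-9*m^2 + 72*m + 81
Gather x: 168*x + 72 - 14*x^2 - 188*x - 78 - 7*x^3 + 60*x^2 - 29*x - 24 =-7*x^3 + 46*x^2 - 49*x - 30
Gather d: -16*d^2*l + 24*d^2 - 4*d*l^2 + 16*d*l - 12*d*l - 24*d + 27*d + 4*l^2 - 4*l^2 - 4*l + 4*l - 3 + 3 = d^2*(24 - 16*l) + d*(-4*l^2 + 4*l + 3)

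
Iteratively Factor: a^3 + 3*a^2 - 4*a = (a)*(a^2 + 3*a - 4) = a*(a + 4)*(a - 1)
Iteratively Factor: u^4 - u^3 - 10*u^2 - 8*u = (u + 1)*(u^3 - 2*u^2 - 8*u) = (u - 4)*(u + 1)*(u^2 + 2*u) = u*(u - 4)*(u + 1)*(u + 2)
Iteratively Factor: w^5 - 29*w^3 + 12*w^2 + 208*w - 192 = (w - 1)*(w^4 + w^3 - 28*w^2 - 16*w + 192) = (w - 1)*(w + 4)*(w^3 - 3*w^2 - 16*w + 48) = (w - 4)*(w - 1)*(w + 4)*(w^2 + w - 12) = (w - 4)*(w - 3)*(w - 1)*(w + 4)*(w + 4)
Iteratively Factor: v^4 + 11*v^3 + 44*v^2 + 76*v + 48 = (v + 2)*(v^3 + 9*v^2 + 26*v + 24) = (v + 2)*(v + 4)*(v^2 + 5*v + 6) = (v + 2)*(v + 3)*(v + 4)*(v + 2)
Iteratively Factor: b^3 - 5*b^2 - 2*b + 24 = (b + 2)*(b^2 - 7*b + 12) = (b - 4)*(b + 2)*(b - 3)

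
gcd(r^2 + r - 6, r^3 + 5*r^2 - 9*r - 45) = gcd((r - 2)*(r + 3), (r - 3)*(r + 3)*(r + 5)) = r + 3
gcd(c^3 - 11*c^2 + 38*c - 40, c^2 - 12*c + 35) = c - 5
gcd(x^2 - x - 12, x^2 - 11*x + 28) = x - 4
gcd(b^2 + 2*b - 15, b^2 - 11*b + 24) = b - 3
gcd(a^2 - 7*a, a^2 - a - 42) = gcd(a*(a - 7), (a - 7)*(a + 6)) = a - 7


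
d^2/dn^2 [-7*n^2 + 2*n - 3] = -14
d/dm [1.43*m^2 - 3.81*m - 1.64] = 2.86*m - 3.81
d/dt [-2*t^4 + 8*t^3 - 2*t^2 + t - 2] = -8*t^3 + 24*t^2 - 4*t + 1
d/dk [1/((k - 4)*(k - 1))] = (5 - 2*k)/(k^4 - 10*k^3 + 33*k^2 - 40*k + 16)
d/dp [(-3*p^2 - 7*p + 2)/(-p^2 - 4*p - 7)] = (5*p^2 + 46*p + 57)/(p^4 + 8*p^3 + 30*p^2 + 56*p + 49)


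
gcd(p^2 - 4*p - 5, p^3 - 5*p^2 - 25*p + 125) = p - 5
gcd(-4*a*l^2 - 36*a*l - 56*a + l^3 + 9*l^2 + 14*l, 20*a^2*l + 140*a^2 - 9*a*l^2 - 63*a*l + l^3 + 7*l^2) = 4*a*l + 28*a - l^2 - 7*l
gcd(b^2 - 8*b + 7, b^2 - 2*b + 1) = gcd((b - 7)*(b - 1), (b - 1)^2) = b - 1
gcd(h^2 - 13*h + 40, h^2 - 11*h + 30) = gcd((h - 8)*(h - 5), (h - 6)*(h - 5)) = h - 5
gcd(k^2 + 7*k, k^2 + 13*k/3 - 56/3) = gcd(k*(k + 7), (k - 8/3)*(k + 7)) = k + 7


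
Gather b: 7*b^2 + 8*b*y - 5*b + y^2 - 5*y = 7*b^2 + b*(8*y - 5) + y^2 - 5*y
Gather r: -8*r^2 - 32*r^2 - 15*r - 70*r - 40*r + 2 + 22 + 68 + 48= -40*r^2 - 125*r + 140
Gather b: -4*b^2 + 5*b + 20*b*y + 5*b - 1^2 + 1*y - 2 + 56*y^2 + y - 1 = -4*b^2 + b*(20*y + 10) + 56*y^2 + 2*y - 4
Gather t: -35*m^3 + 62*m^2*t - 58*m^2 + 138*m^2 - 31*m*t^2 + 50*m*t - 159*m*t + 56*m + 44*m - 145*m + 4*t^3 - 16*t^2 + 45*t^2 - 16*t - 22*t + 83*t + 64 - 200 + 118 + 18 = -35*m^3 + 80*m^2 - 45*m + 4*t^3 + t^2*(29 - 31*m) + t*(62*m^2 - 109*m + 45)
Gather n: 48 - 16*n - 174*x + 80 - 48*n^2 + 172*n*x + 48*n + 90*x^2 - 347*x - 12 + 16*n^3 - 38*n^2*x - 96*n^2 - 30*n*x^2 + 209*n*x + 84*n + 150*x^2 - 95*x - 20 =16*n^3 + n^2*(-38*x - 144) + n*(-30*x^2 + 381*x + 116) + 240*x^2 - 616*x + 96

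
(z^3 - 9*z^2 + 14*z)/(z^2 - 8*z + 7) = z*(z - 2)/(z - 1)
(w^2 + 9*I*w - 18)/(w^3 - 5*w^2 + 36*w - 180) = (w + 3*I)/(w^2 - w*(5 + 6*I) + 30*I)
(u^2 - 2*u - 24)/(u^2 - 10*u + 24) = (u + 4)/(u - 4)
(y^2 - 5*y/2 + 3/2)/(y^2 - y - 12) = (-y^2 + 5*y/2 - 3/2)/(-y^2 + y + 12)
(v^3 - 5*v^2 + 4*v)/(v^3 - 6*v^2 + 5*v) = (v - 4)/(v - 5)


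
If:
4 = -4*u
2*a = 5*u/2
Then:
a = -5/4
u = -1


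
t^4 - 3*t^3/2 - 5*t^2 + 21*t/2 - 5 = (t - 2)*(t - 1)^2*(t + 5/2)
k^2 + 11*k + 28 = (k + 4)*(k + 7)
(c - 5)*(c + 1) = c^2 - 4*c - 5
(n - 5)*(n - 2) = n^2 - 7*n + 10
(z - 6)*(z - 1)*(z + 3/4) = z^3 - 25*z^2/4 + 3*z/4 + 9/2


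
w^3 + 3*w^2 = w^2*(w + 3)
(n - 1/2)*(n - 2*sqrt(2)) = n^2 - 2*sqrt(2)*n - n/2 + sqrt(2)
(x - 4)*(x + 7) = x^2 + 3*x - 28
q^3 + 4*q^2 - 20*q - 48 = (q - 4)*(q + 2)*(q + 6)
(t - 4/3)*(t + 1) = t^2 - t/3 - 4/3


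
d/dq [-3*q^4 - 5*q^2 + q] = -12*q^3 - 10*q + 1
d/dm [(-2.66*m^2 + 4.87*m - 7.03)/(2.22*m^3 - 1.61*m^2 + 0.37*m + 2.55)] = (5.9052*m^4 - 21.6228*m^3 + 53.6763*m^2 - 36.2026*m + 15.0196)/(4.9284*m^6 - 7.1484*m^5 + 4.2349*m^4 + 10.1306*m^3 - 8.0741*m^2 + 1.887*m + 6.5025)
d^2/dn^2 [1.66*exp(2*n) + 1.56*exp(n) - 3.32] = (6.64*exp(n) + 1.56)*exp(n)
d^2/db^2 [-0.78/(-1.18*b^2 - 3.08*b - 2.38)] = (-2.172144*b^2 - 5.669664*b + 0.78*(2.36*b + 3.08)*(4.72*b + 6.16) - 4.381104)/(1.18*b^2 + 3.08*b + 2.38)^3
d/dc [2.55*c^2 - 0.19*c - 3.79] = 5.1*c - 0.19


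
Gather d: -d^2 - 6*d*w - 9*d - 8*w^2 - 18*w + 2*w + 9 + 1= -d^2 + d*(-6*w - 9) - 8*w^2 - 16*w + 10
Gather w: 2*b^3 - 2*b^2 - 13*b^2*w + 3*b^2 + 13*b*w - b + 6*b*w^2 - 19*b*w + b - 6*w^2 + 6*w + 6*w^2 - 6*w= 2*b^3 + b^2 + 6*b*w^2 + w*(-13*b^2 - 6*b)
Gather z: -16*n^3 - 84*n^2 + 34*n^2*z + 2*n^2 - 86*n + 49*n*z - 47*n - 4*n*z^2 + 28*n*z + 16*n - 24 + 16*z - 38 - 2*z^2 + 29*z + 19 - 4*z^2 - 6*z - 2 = -16*n^3 - 82*n^2 - 117*n + z^2*(-4*n - 6) + z*(34*n^2 + 77*n + 39) - 45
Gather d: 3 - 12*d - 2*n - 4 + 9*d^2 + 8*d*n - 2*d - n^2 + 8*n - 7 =9*d^2 + d*(8*n - 14) - n^2 + 6*n - 8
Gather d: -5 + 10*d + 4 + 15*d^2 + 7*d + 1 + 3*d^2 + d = 18*d^2 + 18*d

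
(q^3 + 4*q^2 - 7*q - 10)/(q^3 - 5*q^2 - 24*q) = (-q^3 - 4*q^2 + 7*q + 10)/(q*(-q^2 + 5*q + 24))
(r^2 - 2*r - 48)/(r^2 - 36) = (r - 8)/(r - 6)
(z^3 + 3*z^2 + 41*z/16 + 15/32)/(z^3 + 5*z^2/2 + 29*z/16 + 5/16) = (z + 3/2)/(z + 1)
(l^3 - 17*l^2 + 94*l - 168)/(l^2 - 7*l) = l - 10 + 24/l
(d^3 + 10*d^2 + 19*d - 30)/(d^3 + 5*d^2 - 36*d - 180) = (d - 1)/(d - 6)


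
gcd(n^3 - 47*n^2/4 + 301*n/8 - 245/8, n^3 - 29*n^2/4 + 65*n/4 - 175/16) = n^2 - 19*n/4 + 35/8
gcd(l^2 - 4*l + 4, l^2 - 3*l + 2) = l - 2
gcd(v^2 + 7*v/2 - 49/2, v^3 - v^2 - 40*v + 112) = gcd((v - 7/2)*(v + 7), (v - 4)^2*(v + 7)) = v + 7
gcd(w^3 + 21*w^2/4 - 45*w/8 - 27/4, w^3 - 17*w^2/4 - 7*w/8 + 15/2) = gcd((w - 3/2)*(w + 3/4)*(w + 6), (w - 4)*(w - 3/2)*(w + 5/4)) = w - 3/2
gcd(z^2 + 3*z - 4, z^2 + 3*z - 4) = z^2 + 3*z - 4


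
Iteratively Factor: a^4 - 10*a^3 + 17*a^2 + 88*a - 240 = (a - 4)*(a^3 - 6*a^2 - 7*a + 60) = (a - 5)*(a - 4)*(a^2 - a - 12) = (a - 5)*(a - 4)*(a + 3)*(a - 4)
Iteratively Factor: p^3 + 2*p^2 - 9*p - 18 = (p - 3)*(p^2 + 5*p + 6) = (p - 3)*(p + 2)*(p + 3)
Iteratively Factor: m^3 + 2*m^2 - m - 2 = (m - 1)*(m^2 + 3*m + 2) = (m - 1)*(m + 1)*(m + 2)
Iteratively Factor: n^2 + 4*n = (n + 4)*(n)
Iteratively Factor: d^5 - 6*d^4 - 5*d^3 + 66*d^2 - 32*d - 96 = (d - 4)*(d^4 - 2*d^3 - 13*d^2 + 14*d + 24) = (d - 4)*(d - 2)*(d^3 - 13*d - 12) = (d - 4)*(d - 2)*(d + 3)*(d^2 - 3*d - 4) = (d - 4)*(d - 2)*(d + 1)*(d + 3)*(d - 4)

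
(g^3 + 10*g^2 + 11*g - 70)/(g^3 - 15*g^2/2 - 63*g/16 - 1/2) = 16*(-g^3 - 10*g^2 - 11*g + 70)/(-16*g^3 + 120*g^2 + 63*g + 8)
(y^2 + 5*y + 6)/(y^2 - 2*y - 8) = (y + 3)/(y - 4)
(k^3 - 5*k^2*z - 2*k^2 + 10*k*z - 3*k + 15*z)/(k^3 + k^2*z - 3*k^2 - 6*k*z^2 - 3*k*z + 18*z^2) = (-k^2 + 5*k*z - k + 5*z)/(-k^2 - k*z + 6*z^2)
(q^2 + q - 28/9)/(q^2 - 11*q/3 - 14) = (q - 4/3)/(q - 6)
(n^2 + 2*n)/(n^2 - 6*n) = (n + 2)/(n - 6)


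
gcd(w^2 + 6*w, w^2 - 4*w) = w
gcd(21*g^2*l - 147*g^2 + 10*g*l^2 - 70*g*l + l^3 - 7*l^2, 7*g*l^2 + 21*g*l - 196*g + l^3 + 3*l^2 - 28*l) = 7*g + l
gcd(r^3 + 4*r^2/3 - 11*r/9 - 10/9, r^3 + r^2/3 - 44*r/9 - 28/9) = r + 2/3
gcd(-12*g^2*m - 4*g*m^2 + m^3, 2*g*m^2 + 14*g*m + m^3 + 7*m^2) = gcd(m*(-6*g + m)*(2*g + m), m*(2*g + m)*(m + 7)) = 2*g*m + m^2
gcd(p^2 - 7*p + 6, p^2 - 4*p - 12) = p - 6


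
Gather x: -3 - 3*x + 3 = -3*x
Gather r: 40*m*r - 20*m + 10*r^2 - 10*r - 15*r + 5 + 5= -20*m + 10*r^2 + r*(40*m - 25) + 10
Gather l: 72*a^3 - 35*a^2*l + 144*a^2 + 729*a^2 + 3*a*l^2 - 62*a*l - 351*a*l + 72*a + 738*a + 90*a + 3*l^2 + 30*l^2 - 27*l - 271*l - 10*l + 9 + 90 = 72*a^3 + 873*a^2 + 900*a + l^2*(3*a + 33) + l*(-35*a^2 - 413*a - 308) + 99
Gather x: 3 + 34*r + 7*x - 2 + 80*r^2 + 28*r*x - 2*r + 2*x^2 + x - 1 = 80*r^2 + 32*r + 2*x^2 + x*(28*r + 8)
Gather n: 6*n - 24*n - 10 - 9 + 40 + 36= 57 - 18*n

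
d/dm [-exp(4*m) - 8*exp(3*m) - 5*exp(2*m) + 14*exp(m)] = (-4*exp(3*m) - 24*exp(2*m) - 10*exp(m) + 14)*exp(m)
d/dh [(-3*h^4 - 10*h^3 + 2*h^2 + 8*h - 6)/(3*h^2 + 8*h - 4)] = 2*(-9*h^5 - 51*h^4 - 56*h^3 + 56*h^2 + 10*h + 8)/(9*h^4 + 48*h^3 + 40*h^2 - 64*h + 16)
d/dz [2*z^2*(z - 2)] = 2*z*(3*z - 4)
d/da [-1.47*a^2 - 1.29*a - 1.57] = -2.94*a - 1.29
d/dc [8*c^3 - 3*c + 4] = 24*c^2 - 3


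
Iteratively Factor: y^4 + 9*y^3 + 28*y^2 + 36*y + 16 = (y + 4)*(y^3 + 5*y^2 + 8*y + 4) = (y + 2)*(y + 4)*(y^2 + 3*y + 2) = (y + 1)*(y + 2)*(y + 4)*(y + 2)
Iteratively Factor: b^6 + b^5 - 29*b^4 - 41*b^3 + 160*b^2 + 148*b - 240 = (b + 3)*(b^5 - 2*b^4 - 23*b^3 + 28*b^2 + 76*b - 80) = (b - 2)*(b + 3)*(b^4 - 23*b^2 - 18*b + 40) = (b - 2)*(b - 1)*(b + 3)*(b^3 + b^2 - 22*b - 40) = (b - 2)*(b - 1)*(b + 3)*(b + 4)*(b^2 - 3*b - 10) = (b - 5)*(b - 2)*(b - 1)*(b + 3)*(b + 4)*(b + 2)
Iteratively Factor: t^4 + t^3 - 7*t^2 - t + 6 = (t - 1)*(t^3 + 2*t^2 - 5*t - 6) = (t - 2)*(t - 1)*(t^2 + 4*t + 3) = (t - 2)*(t - 1)*(t + 1)*(t + 3)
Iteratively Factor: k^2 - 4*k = (k)*(k - 4)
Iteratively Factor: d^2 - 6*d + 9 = (d - 3)*(d - 3)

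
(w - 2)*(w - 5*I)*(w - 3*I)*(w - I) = w^4 - 2*w^3 - 9*I*w^3 - 23*w^2 + 18*I*w^2 + 46*w + 15*I*w - 30*I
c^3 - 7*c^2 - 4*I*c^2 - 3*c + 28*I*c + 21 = (c - 7)*(c - 3*I)*(c - I)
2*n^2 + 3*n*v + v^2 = (n + v)*(2*n + v)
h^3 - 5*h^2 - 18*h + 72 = (h - 6)*(h - 3)*(h + 4)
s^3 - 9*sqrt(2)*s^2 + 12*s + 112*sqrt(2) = (s - 7*sqrt(2))*(s - 4*sqrt(2))*(s + 2*sqrt(2))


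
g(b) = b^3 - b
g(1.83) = 4.30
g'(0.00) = -1.00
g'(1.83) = 9.05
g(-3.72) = -47.76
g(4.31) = 75.75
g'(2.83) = 23.03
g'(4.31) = 54.73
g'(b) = 3*b^2 - 1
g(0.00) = 0.00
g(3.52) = 40.09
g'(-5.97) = 105.92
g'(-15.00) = 674.00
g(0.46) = -0.36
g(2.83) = 19.84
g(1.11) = 0.26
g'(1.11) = 2.70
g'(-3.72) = 40.52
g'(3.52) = 36.17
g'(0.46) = -0.37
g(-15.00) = -3360.00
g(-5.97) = -206.81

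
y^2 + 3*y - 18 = (y - 3)*(y + 6)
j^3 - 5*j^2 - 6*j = j*(j - 6)*(j + 1)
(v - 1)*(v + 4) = v^2 + 3*v - 4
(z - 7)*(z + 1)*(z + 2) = z^3 - 4*z^2 - 19*z - 14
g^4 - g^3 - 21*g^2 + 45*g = g*(g - 3)^2*(g + 5)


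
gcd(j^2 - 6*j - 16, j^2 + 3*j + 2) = j + 2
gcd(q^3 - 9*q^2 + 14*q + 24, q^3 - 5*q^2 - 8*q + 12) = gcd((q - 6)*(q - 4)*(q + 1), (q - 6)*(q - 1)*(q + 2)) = q - 6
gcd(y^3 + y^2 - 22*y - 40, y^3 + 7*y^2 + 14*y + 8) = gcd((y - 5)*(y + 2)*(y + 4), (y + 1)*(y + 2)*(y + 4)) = y^2 + 6*y + 8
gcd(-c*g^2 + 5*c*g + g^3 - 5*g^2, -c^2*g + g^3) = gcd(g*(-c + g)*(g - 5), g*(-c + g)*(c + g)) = c*g - g^2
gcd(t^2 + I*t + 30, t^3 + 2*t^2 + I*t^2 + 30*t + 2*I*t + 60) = t^2 + I*t + 30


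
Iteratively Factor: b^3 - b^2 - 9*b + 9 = (b + 3)*(b^2 - 4*b + 3) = (b - 3)*(b + 3)*(b - 1)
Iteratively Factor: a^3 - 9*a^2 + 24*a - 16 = (a - 1)*(a^2 - 8*a + 16) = (a - 4)*(a - 1)*(a - 4)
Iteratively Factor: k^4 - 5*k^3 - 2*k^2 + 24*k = (k + 2)*(k^3 - 7*k^2 + 12*k) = k*(k + 2)*(k^2 - 7*k + 12) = k*(k - 3)*(k + 2)*(k - 4)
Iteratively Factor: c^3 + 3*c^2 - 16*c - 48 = (c - 4)*(c^2 + 7*c + 12) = (c - 4)*(c + 3)*(c + 4)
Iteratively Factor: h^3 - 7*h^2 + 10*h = (h)*(h^2 - 7*h + 10) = h*(h - 5)*(h - 2)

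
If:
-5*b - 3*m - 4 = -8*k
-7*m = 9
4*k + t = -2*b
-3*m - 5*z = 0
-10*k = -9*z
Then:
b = 947/875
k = 243/350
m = -9/7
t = -4324/875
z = 27/35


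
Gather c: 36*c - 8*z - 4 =36*c - 8*z - 4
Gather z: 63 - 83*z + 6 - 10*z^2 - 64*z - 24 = -10*z^2 - 147*z + 45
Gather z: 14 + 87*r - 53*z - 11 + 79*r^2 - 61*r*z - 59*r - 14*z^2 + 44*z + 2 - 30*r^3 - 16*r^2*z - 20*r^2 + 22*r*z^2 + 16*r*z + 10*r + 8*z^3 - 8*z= -30*r^3 + 59*r^2 + 38*r + 8*z^3 + z^2*(22*r - 14) + z*(-16*r^2 - 45*r - 17) + 5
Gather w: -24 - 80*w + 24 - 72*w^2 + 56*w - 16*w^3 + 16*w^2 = -16*w^3 - 56*w^2 - 24*w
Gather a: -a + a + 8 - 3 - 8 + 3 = 0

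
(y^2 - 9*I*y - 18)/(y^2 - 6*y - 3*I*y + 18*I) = (y - 6*I)/(y - 6)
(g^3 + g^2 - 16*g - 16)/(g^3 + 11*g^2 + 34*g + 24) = (g - 4)/(g + 6)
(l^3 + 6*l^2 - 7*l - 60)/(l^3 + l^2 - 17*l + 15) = (l + 4)/(l - 1)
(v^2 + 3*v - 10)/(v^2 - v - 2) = (v + 5)/(v + 1)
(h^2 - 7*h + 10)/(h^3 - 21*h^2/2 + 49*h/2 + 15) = 2*(h - 2)/(2*h^2 - 11*h - 6)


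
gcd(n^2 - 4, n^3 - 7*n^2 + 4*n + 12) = n - 2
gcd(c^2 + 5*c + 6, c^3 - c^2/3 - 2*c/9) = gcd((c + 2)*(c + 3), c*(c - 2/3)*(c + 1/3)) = 1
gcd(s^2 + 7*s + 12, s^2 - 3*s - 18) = s + 3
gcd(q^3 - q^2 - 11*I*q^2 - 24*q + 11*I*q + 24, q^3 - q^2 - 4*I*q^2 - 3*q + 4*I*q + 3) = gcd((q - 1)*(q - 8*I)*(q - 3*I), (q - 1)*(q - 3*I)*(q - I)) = q^2 + q*(-1 - 3*I) + 3*I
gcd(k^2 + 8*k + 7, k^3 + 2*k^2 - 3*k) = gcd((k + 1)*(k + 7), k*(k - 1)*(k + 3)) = 1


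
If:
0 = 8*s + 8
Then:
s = -1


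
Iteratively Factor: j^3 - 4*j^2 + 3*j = (j - 1)*(j^2 - 3*j) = j*(j - 1)*(j - 3)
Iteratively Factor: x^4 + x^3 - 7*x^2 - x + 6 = (x - 1)*(x^3 + 2*x^2 - 5*x - 6) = (x - 1)*(x + 1)*(x^2 + x - 6) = (x - 1)*(x + 1)*(x + 3)*(x - 2)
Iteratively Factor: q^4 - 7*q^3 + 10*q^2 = (q - 5)*(q^3 - 2*q^2) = (q - 5)*(q - 2)*(q^2) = q*(q - 5)*(q - 2)*(q)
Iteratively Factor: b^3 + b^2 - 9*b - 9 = (b + 1)*(b^2 - 9) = (b + 1)*(b + 3)*(b - 3)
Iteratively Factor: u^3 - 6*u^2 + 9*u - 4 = (u - 4)*(u^2 - 2*u + 1) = (u - 4)*(u - 1)*(u - 1)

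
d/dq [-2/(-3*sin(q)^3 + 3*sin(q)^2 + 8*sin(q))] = 2*(-9*cos(q) + 6/tan(q) + 8*cos(q)/sin(q)^2)/(3*sin(q)^2 - 3*sin(q) - 8)^2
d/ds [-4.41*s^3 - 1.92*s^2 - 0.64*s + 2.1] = -13.23*s^2 - 3.84*s - 0.64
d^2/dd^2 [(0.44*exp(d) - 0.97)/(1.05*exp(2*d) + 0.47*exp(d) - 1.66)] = (0.4851*exp(4*d) - 4.49484*exp(3*d) + 3.165435*exp(2*d) - 6.633825*exp(d) + 0.45567)*exp(d)/(1.157625*exp(6*d) + 1.554525*exp(5*d) - 4.794615*exp(4*d) - 4.811437*exp(3*d) + 7.580058*exp(2*d) + 3.885396*exp(d) - 4.574296)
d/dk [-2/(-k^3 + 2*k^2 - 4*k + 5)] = 2*(-3*k^2 + 4*k - 4)/(k^3 - 2*k^2 + 4*k - 5)^2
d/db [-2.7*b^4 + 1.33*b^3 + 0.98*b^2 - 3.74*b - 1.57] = -10.8*b^3 + 3.99*b^2 + 1.96*b - 3.74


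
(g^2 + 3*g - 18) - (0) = g^2 + 3*g - 18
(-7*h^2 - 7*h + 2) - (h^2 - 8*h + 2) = -8*h^2 + h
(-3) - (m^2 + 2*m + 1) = -m^2 - 2*m - 4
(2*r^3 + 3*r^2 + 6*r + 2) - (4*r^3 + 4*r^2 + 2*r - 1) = -2*r^3 - r^2 + 4*r + 3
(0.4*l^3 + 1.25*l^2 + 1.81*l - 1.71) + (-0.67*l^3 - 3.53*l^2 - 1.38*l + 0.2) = -0.27*l^3 - 2.28*l^2 + 0.43*l - 1.51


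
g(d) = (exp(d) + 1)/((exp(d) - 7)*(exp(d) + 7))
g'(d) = -(exp(d) + 1)*exp(d)/((exp(d) - 7)*(exp(d) + 7)^2) + exp(d)/((exp(d) - 7)*(exp(d) + 7)) - (exp(d) + 1)*exp(d)/((exp(d) - 7)^2*(exp(d) + 7))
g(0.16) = -0.05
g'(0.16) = -0.03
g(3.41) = 0.04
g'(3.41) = -0.04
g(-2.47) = -0.02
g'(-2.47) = -0.00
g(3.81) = 0.02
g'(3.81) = -0.02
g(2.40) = 0.17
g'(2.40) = -0.40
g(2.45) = 0.15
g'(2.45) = -0.33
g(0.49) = -0.06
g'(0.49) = -0.04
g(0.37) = -0.05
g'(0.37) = -0.04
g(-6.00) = -0.02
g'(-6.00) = 0.00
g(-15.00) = -0.02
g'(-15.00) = 0.00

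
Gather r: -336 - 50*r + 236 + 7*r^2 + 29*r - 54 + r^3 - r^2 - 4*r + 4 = r^3 + 6*r^2 - 25*r - 150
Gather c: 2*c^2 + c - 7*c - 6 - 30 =2*c^2 - 6*c - 36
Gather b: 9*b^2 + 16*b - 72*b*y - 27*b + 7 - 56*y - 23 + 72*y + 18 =9*b^2 + b*(-72*y - 11) + 16*y + 2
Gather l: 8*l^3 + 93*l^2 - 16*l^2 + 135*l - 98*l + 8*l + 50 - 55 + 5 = 8*l^3 + 77*l^2 + 45*l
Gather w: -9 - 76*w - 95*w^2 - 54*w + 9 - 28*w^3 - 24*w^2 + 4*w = -28*w^3 - 119*w^2 - 126*w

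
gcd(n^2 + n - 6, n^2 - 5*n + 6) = n - 2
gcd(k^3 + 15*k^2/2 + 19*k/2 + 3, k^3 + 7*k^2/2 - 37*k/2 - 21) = k^2 + 7*k + 6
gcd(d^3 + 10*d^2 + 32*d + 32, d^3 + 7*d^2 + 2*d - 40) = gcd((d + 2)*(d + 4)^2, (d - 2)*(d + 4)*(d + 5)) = d + 4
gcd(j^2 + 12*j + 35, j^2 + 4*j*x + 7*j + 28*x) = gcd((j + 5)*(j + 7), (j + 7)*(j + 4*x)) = j + 7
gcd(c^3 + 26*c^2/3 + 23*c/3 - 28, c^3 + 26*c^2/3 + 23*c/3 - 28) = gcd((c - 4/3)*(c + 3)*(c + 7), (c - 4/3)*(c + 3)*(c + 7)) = c^3 + 26*c^2/3 + 23*c/3 - 28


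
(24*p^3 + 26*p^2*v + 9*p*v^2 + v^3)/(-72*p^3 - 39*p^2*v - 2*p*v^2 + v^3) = (-8*p^2 - 6*p*v - v^2)/(24*p^2 + 5*p*v - v^2)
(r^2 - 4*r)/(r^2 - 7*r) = (r - 4)/(r - 7)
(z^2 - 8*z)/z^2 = (z - 8)/z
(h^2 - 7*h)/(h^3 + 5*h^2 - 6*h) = (h - 7)/(h^2 + 5*h - 6)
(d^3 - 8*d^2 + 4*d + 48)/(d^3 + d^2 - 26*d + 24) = (d^2 - 4*d - 12)/(d^2 + 5*d - 6)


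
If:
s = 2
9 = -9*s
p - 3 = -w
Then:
No Solution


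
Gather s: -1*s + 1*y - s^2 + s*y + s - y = -s^2 + s*y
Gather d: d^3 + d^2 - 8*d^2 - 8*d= d^3 - 7*d^2 - 8*d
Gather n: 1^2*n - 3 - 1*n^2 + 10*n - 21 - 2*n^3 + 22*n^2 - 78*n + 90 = -2*n^3 + 21*n^2 - 67*n + 66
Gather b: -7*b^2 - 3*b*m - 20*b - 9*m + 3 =-7*b^2 + b*(-3*m - 20) - 9*m + 3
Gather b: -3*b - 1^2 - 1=-3*b - 2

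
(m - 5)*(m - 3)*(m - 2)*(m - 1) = m^4 - 11*m^3 + 41*m^2 - 61*m + 30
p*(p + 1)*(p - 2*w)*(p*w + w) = p^4*w - 2*p^3*w^2 + 2*p^3*w - 4*p^2*w^2 + p^2*w - 2*p*w^2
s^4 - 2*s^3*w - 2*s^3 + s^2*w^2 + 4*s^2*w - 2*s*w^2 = s*(s - 2)*(s - w)^2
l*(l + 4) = l^2 + 4*l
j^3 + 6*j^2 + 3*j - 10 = (j - 1)*(j + 2)*(j + 5)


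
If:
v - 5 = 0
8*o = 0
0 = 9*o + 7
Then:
No Solution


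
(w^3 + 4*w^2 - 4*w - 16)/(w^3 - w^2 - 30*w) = (-w^3 - 4*w^2 + 4*w + 16)/(w*(-w^2 + w + 30))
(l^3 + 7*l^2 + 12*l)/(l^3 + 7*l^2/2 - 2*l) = 2*(l + 3)/(2*l - 1)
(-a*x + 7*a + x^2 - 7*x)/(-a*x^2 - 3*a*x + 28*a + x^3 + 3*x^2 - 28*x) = (x - 7)/(x^2 + 3*x - 28)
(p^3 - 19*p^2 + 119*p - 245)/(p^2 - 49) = (p^2 - 12*p + 35)/(p + 7)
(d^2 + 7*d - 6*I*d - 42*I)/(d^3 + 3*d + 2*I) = (d^2 + d*(7 - 6*I) - 42*I)/(d^3 + 3*d + 2*I)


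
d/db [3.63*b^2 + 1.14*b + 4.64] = 7.26*b + 1.14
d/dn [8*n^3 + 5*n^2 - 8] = 2*n*(12*n + 5)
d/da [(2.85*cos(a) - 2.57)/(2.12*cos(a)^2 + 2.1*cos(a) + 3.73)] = (6.042*cos(a)^2 - 10.8968*cos(a) - 16.0275)*sin(a)/(4.4944*cos(a)^4 + 8.904*cos(a)^3 + 20.2252*cos(a)^2 + 15.666*cos(a) + 13.9129)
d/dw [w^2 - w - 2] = 2*w - 1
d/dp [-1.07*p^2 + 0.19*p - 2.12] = 0.19 - 2.14*p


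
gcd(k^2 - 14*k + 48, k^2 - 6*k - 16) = k - 8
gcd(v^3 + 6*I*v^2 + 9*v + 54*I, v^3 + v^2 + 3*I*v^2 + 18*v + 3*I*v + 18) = v^2 + 3*I*v + 18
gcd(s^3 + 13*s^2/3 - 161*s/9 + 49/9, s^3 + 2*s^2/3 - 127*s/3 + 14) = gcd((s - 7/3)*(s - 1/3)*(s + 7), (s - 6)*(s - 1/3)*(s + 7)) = s^2 + 20*s/3 - 7/3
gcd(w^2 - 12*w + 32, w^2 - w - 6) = 1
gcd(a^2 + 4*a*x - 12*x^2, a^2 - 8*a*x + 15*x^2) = 1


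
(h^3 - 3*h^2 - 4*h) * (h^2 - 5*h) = h^5 - 8*h^4 + 11*h^3 + 20*h^2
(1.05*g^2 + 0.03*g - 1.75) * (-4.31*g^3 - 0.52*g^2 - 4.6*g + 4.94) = -4.5255*g^5 - 0.6753*g^4 + 2.6969*g^3 + 5.959*g^2 + 8.1982*g - 8.645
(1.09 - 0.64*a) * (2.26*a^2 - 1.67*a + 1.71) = -1.4464*a^3 + 3.5322*a^2 - 2.9147*a + 1.8639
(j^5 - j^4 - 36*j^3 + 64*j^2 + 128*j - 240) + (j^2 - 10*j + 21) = j^5 - j^4 - 36*j^3 + 65*j^2 + 118*j - 219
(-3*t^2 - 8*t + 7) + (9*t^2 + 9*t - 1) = 6*t^2 + t + 6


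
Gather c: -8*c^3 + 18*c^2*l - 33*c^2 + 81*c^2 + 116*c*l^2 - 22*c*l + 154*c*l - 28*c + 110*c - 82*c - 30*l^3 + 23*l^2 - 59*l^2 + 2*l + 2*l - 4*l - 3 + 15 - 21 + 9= -8*c^3 + c^2*(18*l + 48) + c*(116*l^2 + 132*l) - 30*l^3 - 36*l^2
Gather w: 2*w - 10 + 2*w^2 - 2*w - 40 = 2*w^2 - 50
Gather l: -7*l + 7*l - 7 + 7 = 0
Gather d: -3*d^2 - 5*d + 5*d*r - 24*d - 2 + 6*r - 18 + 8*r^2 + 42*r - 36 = -3*d^2 + d*(5*r - 29) + 8*r^2 + 48*r - 56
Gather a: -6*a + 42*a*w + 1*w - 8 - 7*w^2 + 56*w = a*(42*w - 6) - 7*w^2 + 57*w - 8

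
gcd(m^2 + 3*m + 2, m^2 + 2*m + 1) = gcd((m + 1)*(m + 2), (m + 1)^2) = m + 1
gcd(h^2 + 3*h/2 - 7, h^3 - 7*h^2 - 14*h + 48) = h - 2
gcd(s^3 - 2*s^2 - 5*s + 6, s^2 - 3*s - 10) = s + 2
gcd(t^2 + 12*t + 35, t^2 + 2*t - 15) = t + 5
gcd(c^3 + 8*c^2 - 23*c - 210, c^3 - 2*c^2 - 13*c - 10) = c - 5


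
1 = 1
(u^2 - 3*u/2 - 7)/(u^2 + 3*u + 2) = (u - 7/2)/(u + 1)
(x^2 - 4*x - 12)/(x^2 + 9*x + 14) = (x - 6)/(x + 7)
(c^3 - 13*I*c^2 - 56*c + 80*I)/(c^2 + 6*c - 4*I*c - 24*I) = (c^2 - 9*I*c - 20)/(c + 6)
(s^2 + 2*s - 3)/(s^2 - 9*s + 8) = (s + 3)/(s - 8)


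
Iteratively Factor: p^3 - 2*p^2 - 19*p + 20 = (p - 5)*(p^2 + 3*p - 4) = (p - 5)*(p + 4)*(p - 1)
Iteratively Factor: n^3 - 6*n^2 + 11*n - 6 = (n - 1)*(n^2 - 5*n + 6) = (n - 2)*(n - 1)*(n - 3)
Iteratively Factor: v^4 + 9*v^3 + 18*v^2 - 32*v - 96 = (v + 3)*(v^3 + 6*v^2 - 32) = (v + 3)*(v + 4)*(v^2 + 2*v - 8) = (v + 3)*(v + 4)^2*(v - 2)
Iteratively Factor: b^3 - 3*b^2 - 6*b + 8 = (b - 1)*(b^2 - 2*b - 8) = (b - 4)*(b - 1)*(b + 2)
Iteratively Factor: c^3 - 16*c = (c - 4)*(c^2 + 4*c) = (c - 4)*(c + 4)*(c)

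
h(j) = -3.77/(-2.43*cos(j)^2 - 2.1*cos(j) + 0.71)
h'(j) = -3.77*(-4.86*sin(j)*cos(j) - 2.1*sin(j))/(-2.43*cos(j)^2 - 2.1*cos(j) + 0.71)^2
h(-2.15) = -3.33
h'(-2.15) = 1.38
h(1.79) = -3.58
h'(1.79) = 3.47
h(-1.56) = -5.49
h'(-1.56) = -17.19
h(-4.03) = -3.53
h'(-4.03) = -2.48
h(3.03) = -9.49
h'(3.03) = -7.27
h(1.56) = -5.49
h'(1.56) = 17.19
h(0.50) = 1.25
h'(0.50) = 1.27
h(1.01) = 3.45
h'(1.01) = 12.49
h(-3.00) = -9.25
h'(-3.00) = 8.69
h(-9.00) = -6.22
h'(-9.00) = 9.85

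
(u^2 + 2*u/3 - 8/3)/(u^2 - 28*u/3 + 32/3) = (u + 2)/(u - 8)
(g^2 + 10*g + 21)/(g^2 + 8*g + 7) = (g + 3)/(g + 1)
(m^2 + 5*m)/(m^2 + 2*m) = (m + 5)/(m + 2)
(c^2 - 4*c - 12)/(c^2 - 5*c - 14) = (c - 6)/(c - 7)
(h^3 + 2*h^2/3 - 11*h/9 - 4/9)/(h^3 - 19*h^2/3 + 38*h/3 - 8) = (9*h^3 + 6*h^2 - 11*h - 4)/(3*(3*h^3 - 19*h^2 + 38*h - 24))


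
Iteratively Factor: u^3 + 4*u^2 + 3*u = (u)*(u^2 + 4*u + 3) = u*(u + 3)*(u + 1)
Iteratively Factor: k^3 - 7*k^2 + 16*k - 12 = (k - 2)*(k^2 - 5*k + 6) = (k - 2)^2*(k - 3)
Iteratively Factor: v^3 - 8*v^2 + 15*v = (v)*(v^2 - 8*v + 15) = v*(v - 5)*(v - 3)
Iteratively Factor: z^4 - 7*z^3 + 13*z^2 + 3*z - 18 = (z - 3)*(z^3 - 4*z^2 + z + 6) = (z - 3)^2*(z^2 - z - 2) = (z - 3)^2*(z - 2)*(z + 1)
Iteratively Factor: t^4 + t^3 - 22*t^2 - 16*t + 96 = (t - 2)*(t^3 + 3*t^2 - 16*t - 48) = (t - 2)*(t + 3)*(t^2 - 16) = (t - 2)*(t + 3)*(t + 4)*(t - 4)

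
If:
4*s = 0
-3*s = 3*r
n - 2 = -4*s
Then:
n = 2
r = 0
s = 0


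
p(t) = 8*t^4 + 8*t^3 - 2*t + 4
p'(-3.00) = -650.00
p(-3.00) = 442.00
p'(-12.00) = -51842.00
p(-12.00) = 152092.00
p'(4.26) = 2907.42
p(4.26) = 3248.63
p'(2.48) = 633.71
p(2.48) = 423.68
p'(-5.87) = -5647.42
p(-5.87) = 7895.87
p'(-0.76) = -2.18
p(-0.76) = 4.68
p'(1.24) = 95.91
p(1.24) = 35.69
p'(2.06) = 379.58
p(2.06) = 213.88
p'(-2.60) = -402.19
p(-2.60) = 234.17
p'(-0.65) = -0.65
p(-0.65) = 4.53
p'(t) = 32*t^3 + 24*t^2 - 2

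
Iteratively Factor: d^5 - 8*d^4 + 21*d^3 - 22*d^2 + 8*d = (d - 4)*(d^4 - 4*d^3 + 5*d^2 - 2*d) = d*(d - 4)*(d^3 - 4*d^2 + 5*d - 2) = d*(d - 4)*(d - 1)*(d^2 - 3*d + 2) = d*(d - 4)*(d - 1)^2*(d - 2)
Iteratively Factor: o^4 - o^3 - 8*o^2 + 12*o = (o)*(o^3 - o^2 - 8*o + 12) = o*(o - 2)*(o^2 + o - 6) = o*(o - 2)*(o + 3)*(o - 2)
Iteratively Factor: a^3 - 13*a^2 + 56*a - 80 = (a - 5)*(a^2 - 8*a + 16) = (a - 5)*(a - 4)*(a - 4)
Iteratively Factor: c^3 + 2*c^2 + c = (c + 1)*(c^2 + c) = (c + 1)^2*(c)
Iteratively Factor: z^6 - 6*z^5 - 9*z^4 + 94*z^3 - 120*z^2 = (z - 2)*(z^5 - 4*z^4 - 17*z^3 + 60*z^2) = (z - 3)*(z - 2)*(z^4 - z^3 - 20*z^2) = z*(z - 3)*(z - 2)*(z^3 - z^2 - 20*z) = z*(z - 3)*(z - 2)*(z + 4)*(z^2 - 5*z) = z^2*(z - 3)*(z - 2)*(z + 4)*(z - 5)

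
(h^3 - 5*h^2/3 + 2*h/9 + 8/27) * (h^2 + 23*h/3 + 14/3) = h^5 + 6*h^4 - 71*h^3/9 - 52*h^2/9 + 268*h/81 + 112/81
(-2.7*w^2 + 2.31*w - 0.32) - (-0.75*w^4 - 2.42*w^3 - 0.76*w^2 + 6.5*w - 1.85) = 0.75*w^4 + 2.42*w^3 - 1.94*w^2 - 4.19*w + 1.53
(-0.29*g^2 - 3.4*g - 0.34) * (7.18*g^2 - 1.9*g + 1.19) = -2.0822*g^4 - 23.861*g^3 + 3.6737*g^2 - 3.4*g - 0.4046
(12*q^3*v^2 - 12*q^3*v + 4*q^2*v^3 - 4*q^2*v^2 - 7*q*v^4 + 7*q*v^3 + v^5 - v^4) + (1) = 12*q^3*v^2 - 12*q^3*v + 4*q^2*v^3 - 4*q^2*v^2 - 7*q*v^4 + 7*q*v^3 + v^5 - v^4 + 1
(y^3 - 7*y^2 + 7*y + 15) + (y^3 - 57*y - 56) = 2*y^3 - 7*y^2 - 50*y - 41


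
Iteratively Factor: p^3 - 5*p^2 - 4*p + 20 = (p + 2)*(p^2 - 7*p + 10) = (p - 2)*(p + 2)*(p - 5)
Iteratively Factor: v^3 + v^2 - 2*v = (v + 2)*(v^2 - v) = (v - 1)*(v + 2)*(v)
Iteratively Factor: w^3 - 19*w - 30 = (w + 3)*(w^2 - 3*w - 10) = (w + 2)*(w + 3)*(w - 5)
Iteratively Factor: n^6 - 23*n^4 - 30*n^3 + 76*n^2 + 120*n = (n + 2)*(n^5 - 2*n^4 - 19*n^3 + 8*n^2 + 60*n) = n*(n + 2)*(n^4 - 2*n^3 - 19*n^2 + 8*n + 60) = n*(n - 5)*(n + 2)*(n^3 + 3*n^2 - 4*n - 12) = n*(n - 5)*(n - 2)*(n + 2)*(n^2 + 5*n + 6) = n*(n - 5)*(n - 2)*(n + 2)*(n + 3)*(n + 2)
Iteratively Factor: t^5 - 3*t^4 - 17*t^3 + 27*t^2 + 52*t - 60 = (t + 3)*(t^4 - 6*t^3 + t^2 + 24*t - 20) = (t - 1)*(t + 3)*(t^3 - 5*t^2 - 4*t + 20) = (t - 5)*(t - 1)*(t + 3)*(t^2 - 4) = (t - 5)*(t - 1)*(t + 2)*(t + 3)*(t - 2)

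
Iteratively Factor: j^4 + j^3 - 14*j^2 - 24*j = (j - 4)*(j^3 + 5*j^2 + 6*j) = j*(j - 4)*(j^2 + 5*j + 6) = j*(j - 4)*(j + 3)*(j + 2)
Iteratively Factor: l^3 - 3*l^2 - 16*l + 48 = (l - 3)*(l^2 - 16) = (l - 3)*(l + 4)*(l - 4)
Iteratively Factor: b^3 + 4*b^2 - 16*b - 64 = (b + 4)*(b^2 - 16) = (b + 4)^2*(b - 4)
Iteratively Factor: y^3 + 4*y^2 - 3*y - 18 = (y + 3)*(y^2 + y - 6) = (y + 3)^2*(y - 2)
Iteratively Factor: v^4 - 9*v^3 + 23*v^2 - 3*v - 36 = (v - 3)*(v^3 - 6*v^2 + 5*v + 12) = (v - 3)*(v + 1)*(v^2 - 7*v + 12) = (v - 3)^2*(v + 1)*(v - 4)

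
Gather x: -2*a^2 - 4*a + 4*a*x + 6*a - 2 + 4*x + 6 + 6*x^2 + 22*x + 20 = -2*a^2 + 2*a + 6*x^2 + x*(4*a + 26) + 24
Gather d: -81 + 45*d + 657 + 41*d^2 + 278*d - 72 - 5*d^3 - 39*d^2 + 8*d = -5*d^3 + 2*d^2 + 331*d + 504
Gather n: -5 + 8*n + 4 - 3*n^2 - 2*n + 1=-3*n^2 + 6*n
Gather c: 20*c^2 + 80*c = 20*c^2 + 80*c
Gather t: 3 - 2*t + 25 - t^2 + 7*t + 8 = -t^2 + 5*t + 36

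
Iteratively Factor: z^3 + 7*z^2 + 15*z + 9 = (z + 3)*(z^2 + 4*z + 3) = (z + 3)^2*(z + 1)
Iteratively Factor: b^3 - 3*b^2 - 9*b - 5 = (b + 1)*(b^2 - 4*b - 5) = (b + 1)^2*(b - 5)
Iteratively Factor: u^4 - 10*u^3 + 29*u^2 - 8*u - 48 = (u - 4)*(u^3 - 6*u^2 + 5*u + 12) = (u - 4)*(u + 1)*(u^2 - 7*u + 12) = (u - 4)^2*(u + 1)*(u - 3)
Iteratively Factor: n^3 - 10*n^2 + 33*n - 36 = (n - 3)*(n^2 - 7*n + 12) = (n - 4)*(n - 3)*(n - 3)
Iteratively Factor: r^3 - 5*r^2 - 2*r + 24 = (r - 4)*(r^2 - r - 6) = (r - 4)*(r - 3)*(r + 2)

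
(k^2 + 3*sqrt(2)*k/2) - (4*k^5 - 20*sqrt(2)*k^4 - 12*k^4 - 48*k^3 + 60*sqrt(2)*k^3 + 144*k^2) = -4*k^5 + 12*k^4 + 20*sqrt(2)*k^4 - 60*sqrt(2)*k^3 + 48*k^3 - 143*k^2 + 3*sqrt(2)*k/2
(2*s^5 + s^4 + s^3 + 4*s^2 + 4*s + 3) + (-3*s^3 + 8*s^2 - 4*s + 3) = 2*s^5 + s^4 - 2*s^3 + 12*s^2 + 6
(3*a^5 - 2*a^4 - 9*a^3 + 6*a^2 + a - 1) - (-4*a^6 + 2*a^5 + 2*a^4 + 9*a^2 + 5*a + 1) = 4*a^6 + a^5 - 4*a^4 - 9*a^3 - 3*a^2 - 4*a - 2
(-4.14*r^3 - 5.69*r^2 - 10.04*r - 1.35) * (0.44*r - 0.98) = -1.8216*r^4 + 1.5536*r^3 + 1.1586*r^2 + 9.2452*r + 1.323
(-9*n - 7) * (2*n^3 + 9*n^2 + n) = -18*n^4 - 95*n^3 - 72*n^2 - 7*n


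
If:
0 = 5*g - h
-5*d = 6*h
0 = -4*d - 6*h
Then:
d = 0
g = 0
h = 0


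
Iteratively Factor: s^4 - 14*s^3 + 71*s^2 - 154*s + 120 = (s - 5)*(s^3 - 9*s^2 + 26*s - 24) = (s - 5)*(s - 2)*(s^2 - 7*s + 12) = (s - 5)*(s - 4)*(s - 2)*(s - 3)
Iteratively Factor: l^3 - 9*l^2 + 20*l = (l - 5)*(l^2 - 4*l) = l*(l - 5)*(l - 4)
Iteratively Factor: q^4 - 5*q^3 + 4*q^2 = (q - 4)*(q^3 - q^2) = (q - 4)*(q - 1)*(q^2) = q*(q - 4)*(q - 1)*(q)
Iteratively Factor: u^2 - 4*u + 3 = (u - 1)*(u - 3)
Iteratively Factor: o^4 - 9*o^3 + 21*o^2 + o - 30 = (o - 3)*(o^3 - 6*o^2 + 3*o + 10) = (o - 3)*(o + 1)*(o^2 - 7*o + 10) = (o - 3)*(o - 2)*(o + 1)*(o - 5)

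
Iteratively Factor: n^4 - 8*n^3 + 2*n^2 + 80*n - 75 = (n - 5)*(n^3 - 3*n^2 - 13*n + 15) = (n - 5)*(n + 3)*(n^2 - 6*n + 5) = (n - 5)^2*(n + 3)*(n - 1)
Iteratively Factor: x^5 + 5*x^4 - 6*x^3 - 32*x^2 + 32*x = (x)*(x^4 + 5*x^3 - 6*x^2 - 32*x + 32) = x*(x - 2)*(x^3 + 7*x^2 + 8*x - 16) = x*(x - 2)*(x - 1)*(x^2 + 8*x + 16) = x*(x - 2)*(x - 1)*(x + 4)*(x + 4)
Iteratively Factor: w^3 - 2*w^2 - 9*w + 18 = (w - 3)*(w^2 + w - 6) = (w - 3)*(w - 2)*(w + 3)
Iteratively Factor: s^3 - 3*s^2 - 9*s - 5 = (s + 1)*(s^2 - 4*s - 5) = (s + 1)^2*(s - 5)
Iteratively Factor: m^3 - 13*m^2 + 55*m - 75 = (m - 5)*(m^2 - 8*m + 15) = (m - 5)^2*(m - 3)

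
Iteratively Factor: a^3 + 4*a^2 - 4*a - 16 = (a - 2)*(a^2 + 6*a + 8) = (a - 2)*(a + 2)*(a + 4)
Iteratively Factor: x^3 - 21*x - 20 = (x + 4)*(x^2 - 4*x - 5) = (x + 1)*(x + 4)*(x - 5)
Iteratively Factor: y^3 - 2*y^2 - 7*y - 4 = (y + 1)*(y^2 - 3*y - 4) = (y - 4)*(y + 1)*(y + 1)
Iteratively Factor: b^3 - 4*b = (b + 2)*(b^2 - 2*b) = (b - 2)*(b + 2)*(b)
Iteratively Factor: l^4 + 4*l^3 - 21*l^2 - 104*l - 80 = (l + 4)*(l^3 - 21*l - 20) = (l - 5)*(l + 4)*(l^2 + 5*l + 4) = (l - 5)*(l + 4)^2*(l + 1)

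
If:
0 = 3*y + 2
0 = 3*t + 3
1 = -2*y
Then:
No Solution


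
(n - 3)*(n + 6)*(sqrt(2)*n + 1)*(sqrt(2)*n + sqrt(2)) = 2*n^4 + sqrt(2)*n^3 + 8*n^3 - 30*n^2 + 4*sqrt(2)*n^2 - 36*n - 15*sqrt(2)*n - 18*sqrt(2)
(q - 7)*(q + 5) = q^2 - 2*q - 35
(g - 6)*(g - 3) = g^2 - 9*g + 18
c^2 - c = c*(c - 1)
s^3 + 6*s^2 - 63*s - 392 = (s - 8)*(s + 7)^2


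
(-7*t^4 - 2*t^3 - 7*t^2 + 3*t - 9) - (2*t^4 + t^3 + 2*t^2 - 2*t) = -9*t^4 - 3*t^3 - 9*t^2 + 5*t - 9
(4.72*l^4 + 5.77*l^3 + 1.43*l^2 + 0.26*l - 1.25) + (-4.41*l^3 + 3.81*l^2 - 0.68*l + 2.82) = 4.72*l^4 + 1.36*l^3 + 5.24*l^2 - 0.42*l + 1.57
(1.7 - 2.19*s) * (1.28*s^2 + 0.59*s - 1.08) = -2.8032*s^3 + 0.8839*s^2 + 3.3682*s - 1.836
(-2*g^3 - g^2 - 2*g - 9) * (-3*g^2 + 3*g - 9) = 6*g^5 - 3*g^4 + 21*g^3 + 30*g^2 - 9*g + 81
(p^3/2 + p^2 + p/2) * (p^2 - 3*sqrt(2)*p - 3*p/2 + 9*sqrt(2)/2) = p^5/2 - 3*sqrt(2)*p^4/2 + p^4/4 - 3*sqrt(2)*p^3/4 - p^3 - 3*p^2/4 + 3*sqrt(2)*p^2 + 9*sqrt(2)*p/4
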